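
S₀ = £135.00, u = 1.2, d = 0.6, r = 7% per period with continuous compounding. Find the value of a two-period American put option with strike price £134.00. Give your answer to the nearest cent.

Risk-neutral probability p = (e^0.07 − 0.6)/(1.2 − 0.6) = 0.4725/0.6000 = 0.7875
Terminal stock prices: S_uu = 194.4, S_ud = 97.2, S_dd = 48.6
Terminal payoffs (K − S): max(-60.4, 0) = 0, max(36.8, 0) = 36.8, max(85.4, 0) = 85.4
Node u (S = 162): continuation = e^(−0.07)·[0.7875·0.0000 + 0.2125·36.8000] = 7.2909; exercise value = 0.0000 ≤ continuation, so V_u = 7.2909
Node d (S = 81): continuation = e^(−0.07)·[0.7875·36.8000 + 0.2125·85.4000] = 43.9408; exercise value = 53.0000 > continuation, so V_d = 53.0000 (exercise)
Node 0 (S = 135): continuation = e^(−0.07)·[0.7875·7.2909 + 0.2125·53.0000] = 15.8539; exercise value = 0.0000 ≤ continuation, so V_0 = 15.8539

£15.85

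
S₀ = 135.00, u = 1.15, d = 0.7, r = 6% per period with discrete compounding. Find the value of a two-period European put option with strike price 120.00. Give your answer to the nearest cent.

Risk-neutral probability p = (1 + 0.06 − 0.7)/(1.15 − 0.7) = 0.3600/0.4500 = 0.8000
Terminal stock prices: S_uu = 178.5, S_ud = 108.7, S_dd = 66.15
Terminal payoffs (K − S): max(-58.54, 0) = 0, max(11.33, 0) = 11.33, max(53.85, 0) = 53.85
Node u (S = 155.2): V_u = 1/1.06·[0.8000·0.0000 + 0.2000·11.3250] = 2.1368
Node d (S = 94.5): V_d = 1/1.06·[0.8000·11.3250 + 0.2000·53.8500] = 18.7075
Node 0 (S = 135): V_0 = 1/1.06·[0.8000·2.1368 + 0.2000·18.7075] = 5.1424

5.14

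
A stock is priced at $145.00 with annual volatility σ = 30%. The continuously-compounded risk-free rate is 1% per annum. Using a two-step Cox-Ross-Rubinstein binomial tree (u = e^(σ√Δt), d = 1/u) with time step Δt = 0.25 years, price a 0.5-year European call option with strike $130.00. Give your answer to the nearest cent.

$21.94

CRR parameters: u = e^(σ√Δt) = e^(0.3·√0.25) = 1.1618, d = 1/u = 0.8607
Per-period rate: rΔt = 0.01·0.25 = 0.0025, so R = e^0.0025 = 1.0025
Risk-neutral probability p = (e^0.0025 − 0.8607)/(1.1618 − 0.8607) = 0.1418/0.3011 = 0.4709
Terminal stock prices: S_uu = 195.7, S_ud = 145, S_dd = 107.4
Terminal payoffs (S − K): max(65.73, 0) = 65.73, max(15, 0) = 15, max(-22.58, 0) = 0
Node u (S = 168.5): V_u = e^(−0.0025)·[0.4709·65.7295 + 0.5291·15.0000] = 38.7906
Node d (S = 124.8): V_d = e^(−0.0025)·[0.4709·15.0000 + 0.5291·0.0000] = 7.0456
Node 0 (S = 145): V_0 = e^(−0.0025)·[0.4709·38.7906 + 0.5291·7.0456] = 21.9388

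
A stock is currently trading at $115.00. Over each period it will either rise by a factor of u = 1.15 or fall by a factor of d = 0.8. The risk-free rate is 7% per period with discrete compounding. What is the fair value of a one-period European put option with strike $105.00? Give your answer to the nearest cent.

$2.78

Risk-neutral probability p = (1 + 0.07 − 0.8)/(1.15 − 0.8) = 0.2700/0.3500 = 0.7714
Terminal stock prices: S_u = 132.2, S_d = 92
Terminal payoffs (K − S): max(-27.25, 0) = 0, max(13, 0) = 13
Node 0 (S = 115): V_0 = 1/1.07·[0.7714·0.0000 + 0.2286·13.0000] = 2.7770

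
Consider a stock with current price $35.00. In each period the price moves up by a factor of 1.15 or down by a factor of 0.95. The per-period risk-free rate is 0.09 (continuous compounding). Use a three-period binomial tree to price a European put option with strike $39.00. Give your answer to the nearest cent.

$0.49

Risk-neutral probability p = (e^0.09 − 0.95)/(1.15 − 0.95) = 0.1442/0.2000 = 0.7209
Terminal stock prices: S_uuu = 53.23, S_uud = 43.97, S_udd = 36.33, S_ddd = 30.01
Terminal payoffs (K − S): max(-14.23, 0) = 0, max(-4.973, 0) = 0, max(2.674, 0) = 2.674, max(8.992, 0) = 8.992
Node uu (S = 46.29): V_uu = e^(−0.09)·[0.7209·0.0000 + 0.2791·0.0000] = 0.0000
Node ud (S = 38.24): V_ud = e^(−0.09)·[0.7209·0.0000 + 0.2791·2.6744] = 0.6822
Node dd (S = 31.59): V_dd = e^(−0.09)·[0.7209·2.6744 + 0.2791·8.9919] = 4.0558
Node u (S = 40.25): V_u = e^(−0.09)·[0.7209·0.0000 + 0.2791·0.6822] = 0.1740
Node d (S = 33.25): V_d = e^(−0.09)·[0.7209·0.6822 + 0.2791·4.0558] = 1.4841
Node 0 (S = 35): V_0 = e^(−0.09)·[0.7209·0.1740 + 0.2791·1.4841] = 0.4933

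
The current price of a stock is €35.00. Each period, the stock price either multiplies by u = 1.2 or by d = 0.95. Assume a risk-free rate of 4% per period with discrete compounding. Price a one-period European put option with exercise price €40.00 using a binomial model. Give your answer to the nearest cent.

Risk-neutral probability p = (1 + 0.04 − 0.95)/(1.2 − 0.95) = 0.0900/0.2500 = 0.3600
Terminal stock prices: S_u = 42, S_d = 33.25
Terminal payoffs (K − S): max(-2, 0) = 0, max(6.75, 0) = 6.75
Node 0 (S = 35): V_0 = 1/1.04·[0.3600·0.0000 + 0.6400·6.7500] = 4.1538

€4.15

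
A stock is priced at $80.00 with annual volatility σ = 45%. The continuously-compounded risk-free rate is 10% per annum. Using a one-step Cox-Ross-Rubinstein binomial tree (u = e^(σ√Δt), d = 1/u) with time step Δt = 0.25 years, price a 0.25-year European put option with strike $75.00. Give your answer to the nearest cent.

$5.42

CRR parameters: u = e^(σ√Δt) = e^(0.45·√0.25) = 1.2523, d = 1/u = 0.7985
Per-period rate: rΔt = 0.1·0.25 = 0.025, so R = e^0.025 = 1.0253
Risk-neutral probability p = (e^0.025 − 0.7985)/(1.2523 − 0.7985) = 0.2268/0.4538 = 0.4998
Terminal stock prices: S_u = 100.2, S_d = 63.88
Terminal payoffs (K − S): max(-25.19, 0) = 0, max(11.12, 0) = 11.12
Node 0 (S = 80): V_0 = e^(−0.025)·[0.4998·0.0000 + 0.5002·11.1187] = 5.4246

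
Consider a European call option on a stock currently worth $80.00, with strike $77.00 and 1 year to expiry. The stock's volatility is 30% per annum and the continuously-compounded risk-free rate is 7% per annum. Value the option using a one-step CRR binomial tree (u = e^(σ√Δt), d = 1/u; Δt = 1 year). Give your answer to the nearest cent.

$15.74

CRR parameters: u = e^(σ√Δt) = e^(0.3·√1) = 1.3499, d = 1/u = 0.7408
Per-period rate: rΔt = 0.07·1 = 0.07, so R = e^0.07 = 1.0725
Risk-neutral probability p = (e^0.07 − 0.7408)/(1.3499 − 0.7408) = 0.3317/0.6090 = 0.5446
Terminal stock prices: S_u = 108, S_d = 59.27
Terminal payoffs (S − K): max(30.99, 0) = 30.99, max(-17.73, 0) = 0
Node 0 (S = 80): V_0 = e^(−0.07)·[0.5446·30.9887 + 0.4554·0.0000] = 15.7358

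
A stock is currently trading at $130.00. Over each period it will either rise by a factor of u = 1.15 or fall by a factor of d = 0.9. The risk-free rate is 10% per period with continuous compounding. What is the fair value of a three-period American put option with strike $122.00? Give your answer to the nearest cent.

Risk-neutral probability p = (e^0.1 − 0.9)/(1.15 − 0.9) = 0.2052/0.2500 = 0.8207
Terminal stock prices: S_uuu = 197.7, S_uud = 154.7, S_udd = 121.1, S_ddd = 94.77
Terminal payoffs (K − S): max(-75.71, 0) = 0, max(-32.73, 0) = 0, max(0.905, 0) = 0.905, max(27.23, 0) = 27.23
Node uu (S = 171.9): continuation = e^(−0.1)·[0.8207·0.0000 + 0.1793·0.0000] = 0.0000; exercise value = 0.0000 ≤ continuation, so V_uu = 0.0000
Node ud (S = 134.6): continuation = e^(−0.1)·[0.8207·0.0000 + 0.1793·0.9050] = 0.1468; exercise value = 0.0000 ≤ continuation, so V_ud = 0.1468
Node dd (S = 105.3): continuation = e^(−0.1)·[0.8207·0.9050 + 0.1793·27.2300] = 5.0902; exercise value = 16.7000 > continuation, so V_dd = 16.7000 (exercise)
Node u (S = 149.5): continuation = e^(−0.1)·[0.8207·0.0000 + 0.1793·0.1468] = 0.0238; exercise value = 0.0000 ≤ continuation, so V_u = 0.0238
Node d (S = 117): continuation = e^(−0.1)·[0.8207·0.1468 + 0.1793·16.7000] = 2.8187; exercise value = 5.0000 > continuation, so V_d = 5.0000 (exercise)
Node 0 (S = 130): continuation = e^(−0.1)·[0.8207·0.0238 + 0.1793·5.0000] = 0.8290; exercise value = 0.0000 ≤ continuation, so V_0 = 0.8290

$0.83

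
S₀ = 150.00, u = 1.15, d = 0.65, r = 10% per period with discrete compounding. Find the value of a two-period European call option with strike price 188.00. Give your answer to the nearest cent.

6.95

Risk-neutral probability p = (1 + 0.1 − 0.65)/(1.15 − 0.65) = 0.4500/0.5000 = 0.9000
Terminal stock prices: S_uu = 198.4, S_ud = 112.1, S_dd = 63.38
Terminal payoffs (S − K): max(10.37, 0) = 10.37, max(-75.88, 0) = 0, max(-124.6, 0) = 0
Node u (S = 172.5): V_u = 1/1.1·[0.9000·10.3750 + 0.1000·0.0000] = 8.4886
Node d (S = 97.5): V_d = 1/1.1·[0.9000·0.0000 + 0.1000·0.0000] = 0.0000
Node 0 (S = 150): V_0 = 1/1.1·[0.9000·8.4886 + 0.1000·0.0000] = 6.9452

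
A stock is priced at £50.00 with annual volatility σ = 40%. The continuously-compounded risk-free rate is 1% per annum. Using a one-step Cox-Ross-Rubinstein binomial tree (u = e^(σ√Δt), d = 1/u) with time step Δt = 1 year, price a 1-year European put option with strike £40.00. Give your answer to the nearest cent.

£3.76

CRR parameters: u = e^(σ√Δt) = e^(0.4·√1) = 1.4918, d = 1/u = 0.6703
Per-period rate: rΔt = 0.01·1 = 0.01, so R = e^0.01 = 1.0101
Risk-neutral probability p = (e^0.01 − 0.6703)/(1.4918 − 0.6703) = 0.3397/0.8215 = 0.4135
Terminal stock prices: S_u = 74.59, S_d = 33.52
Terminal payoffs (K − S): max(-34.59, 0) = 0, max(6.484, 0) = 6.484
Node 0 (S = 50): V_0 = e^(−0.01)·[0.4135·0.0000 + 0.5865·6.4840] = 3.7647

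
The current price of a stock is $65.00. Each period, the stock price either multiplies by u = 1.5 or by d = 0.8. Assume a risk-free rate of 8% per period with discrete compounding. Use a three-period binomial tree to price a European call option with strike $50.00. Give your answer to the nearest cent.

Risk-neutral probability p = (1 + 0.08 − 0.8)/(1.5 − 0.8) = 0.2800/0.7000 = 0.4000
Terminal stock prices: S_uuu = 219.4, S_uud = 117, S_udd = 62.4, S_ddd = 33.28
Terminal payoffs (S − K): max(169.4, 0) = 169.4, max(67, 0) = 67, max(12.4, 0) = 12.4, max(-16.72, 0) = 0
Node uu (S = 146.2): V_uu = 1/1.08·[0.4000·169.3750 + 0.6000·67.0000] = 99.9537
Node ud (S = 78): V_ud = 1/1.08·[0.4000·67.0000 + 0.6000·12.4000] = 31.7037
Node dd (S = 41.6): V_dd = 1/1.08·[0.4000·12.4000 + 0.6000·0.0000] = 4.5926
Node u (S = 97.5): V_u = 1/1.08·[0.4000·99.9537 + 0.6000·31.7037] = 54.6331
Node d (S = 52): V_d = 1/1.08·[0.4000·31.7037 + 0.6000·4.5926] = 14.2936
Node 0 (S = 65): V_0 = 1/1.08·[0.4000·54.6331 + 0.6000·14.2936] = 28.1753

$28.18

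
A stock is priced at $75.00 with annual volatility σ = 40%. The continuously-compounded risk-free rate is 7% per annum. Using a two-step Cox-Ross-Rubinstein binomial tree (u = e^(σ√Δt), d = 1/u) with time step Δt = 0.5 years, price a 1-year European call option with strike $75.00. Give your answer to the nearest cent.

CRR parameters: u = e^(σ√Δt) = e^(0.4·√0.5) = 1.3269, d = 1/u = 0.7536
Per-period rate: rΔt = 0.07·0.5 = 0.035, so R = e^0.035 = 1.0356
Risk-neutral probability p = (e^0.035 − 0.7536)/(1.3269 − 0.7536) = 0.2820/0.5733 = 0.4919
Terminal stock prices: S_uu = 132, S_ud = 75, S_dd = 42.6
Terminal payoffs (S − K): max(57.05, 0) = 57.05, max(0, 0) = 0, max(-32.4, 0) = 0
Node u (S = 99.52): V_u = e^(−0.035)·[0.4919·57.0491 + 0.5081·0.0000] = 27.0968
Node d (S = 56.52): V_d = e^(−0.035)·[0.4919·0.0000 + 0.5081·0.0000] = 0.0000
Node 0 (S = 75): V_0 = e^(−0.035)·[0.4919·27.0968 + 0.5081·0.0000] = 12.8703

$12.87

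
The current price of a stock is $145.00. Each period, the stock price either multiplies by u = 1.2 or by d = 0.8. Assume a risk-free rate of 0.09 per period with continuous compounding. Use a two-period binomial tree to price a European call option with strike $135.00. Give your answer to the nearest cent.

$34.71

Risk-neutral probability p = (e^0.09 − 0.8)/(1.2 − 0.8) = 0.2942/0.4000 = 0.7354
Terminal stock prices: S_uu = 208.8, S_ud = 139.2, S_dd = 92.8
Terminal payoffs (S − K): max(73.8, 0) = 73.8, max(4.2, 0) = 4.2, max(-42.2, 0) = 0
Node u (S = 174): V_u = e^(−0.09)·[0.7354·73.8000 + 0.2646·4.2000] = 50.6193
Node d (S = 116): V_d = e^(−0.09)·[0.7354·4.2000 + 0.2646·0.0000] = 2.8230
Node 0 (S = 145): V_0 = e^(−0.09)·[0.7354·50.6193 + 0.2646·2.8230] = 34.7057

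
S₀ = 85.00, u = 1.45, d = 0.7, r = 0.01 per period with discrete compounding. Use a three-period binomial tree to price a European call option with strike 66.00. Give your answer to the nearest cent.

30.48

Risk-neutral probability p = (1 + 0.01 − 0.7)/(1.45 − 0.7) = 0.3100/0.7500 = 0.4133
Terminal stock prices: S_uuu = 259.1, S_uud = 125.1, S_udd = 60.39, S_ddd = 29.15
Terminal payoffs (S − K): max(193.1, 0) = 193.1, max(59.1, 0) = 59.1, max(-5.608, 0) = 0, max(-36.85, 0) = 0
Node uu (S = 178.7): V_uu = 1/1.01·[0.4133·193.1331 + 0.5867·59.0987] = 113.3660
Node ud (S = 86.27): V_ud = 1/1.01·[0.4133·59.0987 + 0.5867·0.0000] = 24.1856
Node dd (S = 41.65): V_dd = 1/1.01·[0.4133·0.0000 + 0.5867·0.0000] = 0.0000
Node u (S = 123.2): V_u = 1/1.01·[0.4133·113.3660 + 0.5867·24.1856] = 60.4424
Node d (S = 59.5): V_d = 1/1.01·[0.4133·24.1856 + 0.5867·0.0000] = 9.8977
Node 0 (S = 85): V_0 = 1/1.01·[0.4133·60.4424 + 0.5867·9.8977] = 30.4847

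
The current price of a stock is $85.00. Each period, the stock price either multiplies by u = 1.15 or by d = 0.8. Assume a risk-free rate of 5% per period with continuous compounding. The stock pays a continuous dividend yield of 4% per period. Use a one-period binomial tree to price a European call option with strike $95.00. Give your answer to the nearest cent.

Per-period risk-free factor R = e^0.05 = 1.0513; dividend-adjusted growth = e^(0.05−0.04) = 1.0101.
Risk-neutral probability p = (1.0101 − 0.8)/(1.15 − 0.8) = 0.2101/0.3500 = 0.6001
Terminal stock prices: S_u = 97.75, S_d = 68
Terminal payoffs (S − K): max(2.75, 0) = 2.75, max(-27, 0) = 0
Node 0 (S = 85): V_0 = e^(−0.05)·[0.6001·2.7500 + 0.3999·0.0000] = 1.5699

$1.57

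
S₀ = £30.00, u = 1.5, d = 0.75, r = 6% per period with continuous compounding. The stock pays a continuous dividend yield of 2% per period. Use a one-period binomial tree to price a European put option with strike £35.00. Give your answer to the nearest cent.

£7.21

Per-period risk-free factor R = e^0.06 = 1.0618; dividend-adjusted growth = e^(0.06−0.02) = 1.0408.
Risk-neutral probability p = (1.0408 − 0.75)/(1.5 − 0.75) = 0.2908/0.7500 = 0.3877
Terminal stock prices: S_u = 45, S_d = 22.5
Terminal payoffs (K − S): max(-10, 0) = 0, max(12.5, 0) = 12.5
Node 0 (S = 30): V_0 = e^(−0.06)·[0.3877·0.0000 + 0.6123·12.5000] = 7.2075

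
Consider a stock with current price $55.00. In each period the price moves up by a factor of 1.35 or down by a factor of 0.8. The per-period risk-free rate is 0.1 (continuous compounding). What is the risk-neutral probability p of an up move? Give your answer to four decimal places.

p = 0.5549

Risk-neutral probability p = (e^0.1 − 0.8)/(1.35 − 0.8) = 0.3052/0.5500 = 0.5549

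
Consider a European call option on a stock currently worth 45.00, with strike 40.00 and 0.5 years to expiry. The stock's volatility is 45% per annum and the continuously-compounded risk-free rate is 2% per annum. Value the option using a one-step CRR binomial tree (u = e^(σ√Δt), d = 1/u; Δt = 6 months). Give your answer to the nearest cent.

9.45

CRR parameters: u = e^(σ√Δt) = e^(0.45·√0.5) = 1.3746, d = 1/u = 0.7275
Per-period rate: rΔt = 0.02·0.5 = 0.01, so R = e^0.01 = 1.0101
Risk-neutral probability p = (e^0.01 − 0.7275)/(1.3746 − 0.7275) = 0.2826/0.6472 = 0.4366
Terminal stock prices: S_u = 61.86, S_d = 32.74
Terminal payoffs (S − K): max(21.86, 0) = 21.86, max(-7.264, 0) = 0
Node 0 (S = 45): V_0 = e^(−0.01)·[0.4366·21.8592 + 0.5634·0.0000] = 9.4497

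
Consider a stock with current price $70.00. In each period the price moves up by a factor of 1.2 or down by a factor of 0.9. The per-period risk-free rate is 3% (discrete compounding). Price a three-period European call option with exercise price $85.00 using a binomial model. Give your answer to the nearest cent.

Risk-neutral probability p = (1 + 0.03 − 0.9)/(1.2 − 0.9) = 0.1300/0.3000 = 0.4333
Terminal stock prices: S_uuu = 121, S_uud = 90.72, S_udd = 68.04, S_ddd = 51.03
Terminal payoffs (S − K): max(35.96, 0) = 35.96, max(5.72, 0) = 5.72, max(-16.96, 0) = 0, max(-33.97, 0) = 0
Node uu (S = 100.8): V_uu = 1/1.03·[0.4333·35.9600 + 0.5667·5.7200] = 18.2757
Node ud (S = 75.6): V_ud = 1/1.03·[0.4333·5.7200 + 0.5667·0.0000] = 2.4065
Node dd (S = 56.7): V_dd = 1/1.03·[0.4333·0.0000 + 0.5667·0.0000] = 0.0000
Node u (S = 84): V_u = 1/1.03·[0.4333·18.2757 + 0.5667·2.4065] = 9.0128
Node d (S = 63): V_d = 1/1.03·[0.4333·2.4065 + 0.5667·0.0000] = 1.0124
Node 0 (S = 70): V_0 = 1/1.03·[0.4333·9.0128 + 0.5667·1.0124] = 4.3488

$4.35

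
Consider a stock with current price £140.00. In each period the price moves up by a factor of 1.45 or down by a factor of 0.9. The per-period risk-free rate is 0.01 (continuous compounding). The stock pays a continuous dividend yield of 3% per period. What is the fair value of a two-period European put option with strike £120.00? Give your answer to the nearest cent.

£4.72

Per-period risk-free factor R = e^0.01 = 1.0101; dividend-adjusted growth = e^(0.01−0.03) = 0.9802.
Risk-neutral probability p = (0.9802 − 0.9)/(1.45 − 0.9) = 0.0802/0.5500 = 0.1458
Terminal stock prices: S_uu = 294.4, S_ud = 182.7, S_dd = 113.4
Terminal payoffs (K − S): max(-174.4, 0) = 0, max(-62.7, 0) = 0, max(6.6, 0) = 6.6
Node u (S = 203): V_u = e^(−0.01)·[0.1458·0.0000 + 0.8542·0.0000] = 0.0000
Node d (S = 126): V_d = e^(−0.01)·[0.1458·0.0000 + 0.8542·6.6000] = 5.5815
Node 0 (S = 140): V_0 = e^(−0.01)·[0.1458·0.0000 + 0.8542·5.5815] = 4.7202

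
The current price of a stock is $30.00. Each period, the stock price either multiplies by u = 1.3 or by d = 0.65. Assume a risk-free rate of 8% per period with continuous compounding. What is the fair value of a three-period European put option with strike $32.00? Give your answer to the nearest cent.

Risk-neutral probability p = (e^0.08 − 0.65)/(1.3 − 0.65) = 0.4333/0.6500 = 0.6666
Terminal stock prices: S_uuu = 65.91, S_uud = 32.96, S_udd = 16.48, S_ddd = 8.239
Terminal payoffs (K − S): max(-33.91, 0) = 0, max(-0.955, 0) = 0, max(15.52, 0) = 15.52, max(23.76, 0) = 23.76
Node uu (S = 50.7): V_uu = e^(−0.08)·[0.6666·0.0000 + 0.3334·0.0000] = 0.0000
Node ud (S = 25.35): V_ud = e^(−0.08)·[0.6666·0.0000 + 0.3334·15.5225] = 4.7774
Node dd (S = 12.68): V_dd = e^(−0.08)·[0.6666·15.5225 + 0.3334·23.7613] = 16.8647
Node u (S = 39): V_u = e^(−0.08)·[0.6666·0.0000 + 0.3334·4.7774] = 1.4703
Node d (S = 19.5): V_d = e^(−0.08)·[0.6666·4.7774 + 0.3334·16.8647] = 8.1302
Node 0 (S = 30): V_0 = e^(−0.08)·[0.6666·1.4703 + 0.3334·8.1302] = 3.4070

$3.41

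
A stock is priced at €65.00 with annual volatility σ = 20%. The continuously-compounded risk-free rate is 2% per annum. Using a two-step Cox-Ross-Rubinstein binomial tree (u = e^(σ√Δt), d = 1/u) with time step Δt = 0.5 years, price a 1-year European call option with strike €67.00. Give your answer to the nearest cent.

CRR parameters: u = e^(σ√Δt) = e^(0.2·√0.5) = 1.1519, d = 1/u = 0.8681
Per-period rate: rΔt = 0.02·0.5 = 0.01, so R = e^0.01 = 1.0101
Risk-neutral probability p = (e^0.01 − 0.8681)/(1.1519 − 0.8681) = 0.1419/0.2838 = 0.5001
Terminal stock prices: S_uu = 86.25, S_ud = 65, S_dd = 48.99
Terminal payoffs (S − K): max(19.25, 0) = 19.25, max(-2, 0) = 0, max(-18.01, 0) = 0
Node u (S = 74.87): V_u = e^(−0.01)·[0.5001·19.2483 + 0.4999·0.0000] = 9.5306
Node d (S = 56.43): V_d = e^(−0.01)·[0.5001·0.0000 + 0.4999·0.0000] = 0.0000
Node 0 (S = 65): V_0 = e^(−0.01)·[0.5001·9.5306 + 0.4999·0.0000] = 4.7190

€4.72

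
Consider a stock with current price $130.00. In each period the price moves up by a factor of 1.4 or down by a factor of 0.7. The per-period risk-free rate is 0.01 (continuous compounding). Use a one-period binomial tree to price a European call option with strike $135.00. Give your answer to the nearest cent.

$20.61

Risk-neutral probability p = (e^0.01 − 0.7)/(1.4 − 0.7) = 0.3101/0.7000 = 0.4429
Terminal stock prices: S_u = 182, S_d = 91
Terminal payoffs (S − K): max(47, 0) = 47, max(-44, 0) = 0
Node 0 (S = 130): V_0 = e^(−0.01)·[0.4429·47.0000 + 0.5571·0.0000] = 20.6105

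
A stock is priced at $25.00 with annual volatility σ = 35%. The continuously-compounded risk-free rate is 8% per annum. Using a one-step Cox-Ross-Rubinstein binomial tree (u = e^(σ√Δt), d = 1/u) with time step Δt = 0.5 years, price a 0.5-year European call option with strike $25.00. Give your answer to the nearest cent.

$3.51

CRR parameters: u = e^(σ√Δt) = e^(0.35·√0.5) = 1.2808, d = 1/u = 0.7808
Per-period rate: rΔt = 0.08·0.5 = 0.04, so R = e^0.04 = 1.0408
Risk-neutral probability p = (e^0.04 − 0.7808)/(1.2808 − 0.7808) = 0.2601/0.5000 = 0.5201
Terminal stock prices: S_u = 32.02, S_d = 19.52
Terminal payoffs (S − K): max(7.02, 0) = 7.02, max(-5.481, 0) = 0
Node 0 (S = 25): V_0 = e^(−0.04)·[0.5201·7.0201 + 0.4799·0.0000] = 3.5077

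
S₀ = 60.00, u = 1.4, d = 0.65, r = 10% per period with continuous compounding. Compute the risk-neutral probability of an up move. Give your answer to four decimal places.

p = 0.6069

Risk-neutral probability p = (e^0.1 − 0.65)/(1.4 − 0.65) = 0.4552/0.7500 = 0.6069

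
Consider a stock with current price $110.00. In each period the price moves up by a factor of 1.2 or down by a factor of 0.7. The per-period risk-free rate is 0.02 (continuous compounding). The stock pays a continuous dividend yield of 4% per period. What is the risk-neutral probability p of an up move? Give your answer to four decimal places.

Per-period risk-free factor R = e^0.02 = 1.0202; dividend-adjusted growth = e^(0.02−0.04) = 0.9802.
Risk-neutral probability p = (0.9802 − 0.7)/(1.2 − 0.7) = 0.2802/0.5000 = 0.5604

p = 0.5604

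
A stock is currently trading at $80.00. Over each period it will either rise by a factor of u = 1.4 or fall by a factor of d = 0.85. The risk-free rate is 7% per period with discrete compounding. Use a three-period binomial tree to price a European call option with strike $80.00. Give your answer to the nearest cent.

$20.14

Risk-neutral probability p = (1 + 0.07 − 0.85)/(1.4 − 0.85) = 0.2200/0.5500 = 0.4000
Terminal stock prices: S_uuu = 219.5, S_uud = 133.3, S_udd = 80.92, S_ddd = 49.13
Terminal payoffs (S − K): max(139.5, 0) = 139.5, max(53.28, 0) = 53.28, max(0.92, 0) = 0.92, max(-30.87, 0) = 0
Node uu (S = 156.8): V_uu = 1/1.07·[0.4000·139.5200 + 0.6000·53.2800] = 82.0336
Node ud (S = 95.2): V_ud = 1/1.07·[0.4000·53.2800 + 0.6000·0.9200] = 20.4336
Node dd (S = 57.8): V_dd = 1/1.07·[0.4000·0.9200 + 0.6000·0.0000] = 0.3439
Node u (S = 112): V_u = 1/1.07·[0.4000·82.0336 + 0.6000·20.4336] = 42.1249
Node d (S = 68): V_d = 1/1.07·[0.4000·20.4336 + 0.6000·0.3439] = 7.8316
Node 0 (S = 80): V_0 = 1/1.07·[0.4000·42.1249 + 0.6000·7.8316] = 20.1392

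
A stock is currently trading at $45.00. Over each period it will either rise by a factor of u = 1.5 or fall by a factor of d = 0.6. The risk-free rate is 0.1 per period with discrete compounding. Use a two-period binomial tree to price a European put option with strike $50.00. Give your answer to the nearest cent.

$9.39

Risk-neutral probability p = (1 + 0.1 − 0.6)/(1.5 − 0.6) = 0.5000/0.9000 = 0.5556
Terminal stock prices: S_uu = 101.2, S_ud = 40.5, S_dd = 16.2
Terminal payoffs (K − S): max(-51.25, 0) = 0, max(9.5, 0) = 9.5, max(33.8, 0) = 33.8
Node u (S = 67.5): V_u = 1/1.1·[0.5556·0.0000 + 0.4444·9.5000] = 3.8384
Node d (S = 27): V_d = 1/1.1·[0.5556·9.5000 + 0.4444·33.8000] = 18.4545
Node 0 (S = 45): V_0 = 1/1.1·[0.5556·3.8384 + 0.4444·18.4545] = 9.3950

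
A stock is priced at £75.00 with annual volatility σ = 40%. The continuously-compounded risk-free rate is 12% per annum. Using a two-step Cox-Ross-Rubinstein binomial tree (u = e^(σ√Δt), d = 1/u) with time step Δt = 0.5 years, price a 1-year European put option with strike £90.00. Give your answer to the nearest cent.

CRR parameters: u = e^(σ√Δt) = e^(0.4·√0.5) = 1.3269, d = 1/u = 0.7536
Per-period rate: rΔt = 0.12·0.5 = 0.06, so R = e^0.06 = 1.0618
Risk-neutral probability p = (e^0.06 − 0.7536)/(1.3269 − 0.7536) = 0.3082/0.5733 = 0.5376
Terminal stock prices: S_uu = 132, S_ud = 75, S_dd = 42.6
Terminal payoffs (K − S): max(-42.05, 0) = 0, max(15, 0) = 15, max(47.4, 0) = 47.4
Node u (S = 99.52): V_u = e^(−0.06)·[0.5376·0.0000 + 0.4624·15.0000] = 6.5317
Node d (S = 56.52): V_d = e^(−0.06)·[0.5376·15.0000 + 0.4624·47.4022] = 28.2359
Node 0 (S = 75): V_0 = e^(−0.06)·[0.5376·6.5317 + 0.4624·28.2359] = 15.6024

£15.60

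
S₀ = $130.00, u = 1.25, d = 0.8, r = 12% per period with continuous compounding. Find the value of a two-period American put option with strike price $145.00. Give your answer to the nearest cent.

$15.00

Risk-neutral probability p = (e^0.12 − 0.8)/(1.25 − 0.8) = 0.3275/0.4500 = 0.7278
Terminal stock prices: S_uu = 203.1, S_ud = 130, S_dd = 83.2
Terminal payoffs (K − S): max(-58.12, 0) = 0, max(15, 0) = 15, max(61.8, 0) = 61.8
Node u (S = 162.5): continuation = e^(−0.12)·[0.7278·0.0000 + 0.2722·15.0000] = 3.6217; exercise value = 0.0000 ≤ continuation, so V_u = 3.6217
Node d (S = 104): continuation = e^(−0.12)·[0.7278·15.0000 + 0.2722·61.8000] = 24.6035; exercise value = 41.0000 > continuation, so V_d = 41.0000 (exercise)
Node 0 (S = 130): continuation = e^(−0.12)·[0.7278·3.6217 + 0.2722·41.0000] = 12.2370; exercise value = 15.0000 > continuation, so V_0 = 15.0000 (exercise)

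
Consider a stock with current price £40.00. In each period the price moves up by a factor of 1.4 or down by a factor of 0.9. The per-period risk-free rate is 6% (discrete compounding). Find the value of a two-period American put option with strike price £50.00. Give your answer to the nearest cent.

Risk-neutral probability p = (1 + 0.06 − 0.9)/(1.4 − 0.9) = 0.1600/0.5000 = 0.3200
Terminal stock prices: S_uu = 78.4, S_ud = 50.4, S_dd = 32.4
Terminal payoffs (K − S): max(-28.4, 0) = 0, max(-0.4, 0) = 0, max(17.6, 0) = 17.6
Node u (S = 56): continuation = 1/1.06·[0.3200·0.0000 + 0.6800·0.0000] = 0.0000; exercise value = 0.0000 ≤ continuation, so V_u = 0.0000
Node d (S = 36): continuation = 1/1.06·[0.3200·0.0000 + 0.6800·17.6000] = 11.2906; exercise value = 14.0000 > continuation, so V_d = 14.0000 (exercise)
Node 0 (S = 40): continuation = 1/1.06·[0.3200·0.0000 + 0.6800·14.0000] = 8.9811; exercise value = 10.0000 > continuation, so V_0 = 10.0000 (exercise)

£10.00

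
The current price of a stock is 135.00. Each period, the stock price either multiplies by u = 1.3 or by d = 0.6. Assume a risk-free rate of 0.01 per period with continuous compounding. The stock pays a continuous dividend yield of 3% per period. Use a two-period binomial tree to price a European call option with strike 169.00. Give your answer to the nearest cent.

17.10

Per-period risk-free factor R = e^0.01 = 1.0101; dividend-adjusted growth = e^(0.01−0.03) = 0.9802.
Risk-neutral probability p = (0.9802 − 0.6)/(1.3 − 0.6) = 0.3802/0.7000 = 0.5431
Terminal stock prices: S_uu = 228.2, S_ud = 105.3, S_dd = 48.6
Terminal payoffs (S − K): max(59.15, 0) = 59.15, max(-63.7, 0) = 0, max(-120.4, 0) = 0
Node u (S = 175.5): V_u = e^(−0.01)·[0.5431·59.1500 + 0.4569·0.0000] = 31.8071
Node d (S = 81): V_d = e^(−0.01)·[0.5431·0.0000 + 0.4569·0.0000] = 0.0000
Node 0 (S = 135): V_0 = e^(−0.01)·[0.5431·31.8071 + 0.4569·0.0000] = 17.1039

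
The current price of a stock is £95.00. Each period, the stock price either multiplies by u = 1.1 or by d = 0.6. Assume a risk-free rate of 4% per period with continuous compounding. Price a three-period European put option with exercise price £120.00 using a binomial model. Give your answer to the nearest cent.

Risk-neutral probability p = (e^0.04 − 0.6)/(1.1 − 0.6) = 0.4408/0.5000 = 0.8816
Terminal stock prices: S_uuu = 126.4, S_uud = 68.97, S_udd = 37.62, S_ddd = 20.52
Terminal payoffs (K − S): max(-6.445, 0) = 0, max(51.03, 0) = 51.03, max(82.38, 0) = 82.38, max(99.48, 0) = 99.48
Node uu (S = 115): V_uu = e^(−0.04)·[0.8816·0.0000 + 0.1184·51.0300] = 5.8040
Node ud (S = 62.7): V_ud = e^(−0.04)·[0.8816·51.0300 + 0.1184·82.3800] = 52.5947
Node dd (S = 34.2): V_dd = e^(−0.04)·[0.8816·82.3800 + 0.1184·99.4800] = 81.0947
Node u (S = 104.5): V_u = e^(−0.04)·[0.8816·5.8040 + 0.1184·52.5947] = 10.8982
Node d (S = 57): V_d = e^(−0.04)·[0.8816·52.5947 + 0.1184·81.0947] = 53.7740
Node 0 (S = 95): V_0 = e^(−0.04)·[0.8816·10.8982 + 0.1184·53.7740] = 15.3475

£15.35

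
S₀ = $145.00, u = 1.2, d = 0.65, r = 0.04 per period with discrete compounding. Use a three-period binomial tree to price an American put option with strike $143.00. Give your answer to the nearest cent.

$20.29

Risk-neutral probability p = (1 + 0.04 − 0.65)/(1.2 − 0.65) = 0.3900/0.5500 = 0.7091
Terminal stock prices: S_uuu = 250.6, S_uud = 135.7, S_udd = 73.52, S_ddd = 39.82
Terminal payoffs (K − S): max(-107.6, 0) = 0, max(7.28, 0) = 7.28, max(69.48, 0) = 69.48, max(103.2, 0) = 103.2
Node uu (S = 208.8): continuation = 1/1.04·[0.7091·0.0000 + 0.2909·7.2800] = 2.0364; exercise value = 0.0000 ≤ continuation, so V_uu = 2.0364
Node ud (S = 113.1): continuation = 1/1.04·[0.7091·7.2800 + 0.2909·69.4850] = 24.4000; exercise value = 29.9000 > continuation, so V_ud = 29.9000 (exercise)
Node dd (S = 61.26): continuation = 1/1.04·[0.7091·69.4850 + 0.2909·103.1794] = 76.2375; exercise value = 81.7375 > continuation, so V_dd = 81.7375 (exercise)
Node u (S = 174): continuation = 1/1.04·[0.7091·2.0364 + 0.2909·29.9000] = 9.7521; exercise value = 0.0000 ≤ continuation, so V_u = 9.7521
Node d (S = 94.25): continuation = 1/1.04·[0.7091·29.9000 + 0.2909·81.7375] = 43.2500; exercise value = 48.7500 > continuation, so V_d = 48.7500 (exercise)
Node 0 (S = 145): continuation = 1/1.04·[0.7091·9.7521 + 0.2909·48.7500] = 20.2855; exercise value = 0.0000 ≤ continuation, so V_0 = 20.2855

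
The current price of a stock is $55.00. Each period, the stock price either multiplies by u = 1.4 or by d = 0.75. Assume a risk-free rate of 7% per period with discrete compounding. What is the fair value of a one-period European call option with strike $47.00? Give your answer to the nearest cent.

$13.80

Risk-neutral probability p = (1 + 0.07 − 0.75)/(1.4 − 0.75) = 0.3200/0.6500 = 0.4923
Terminal stock prices: S_u = 77, S_d = 41.25
Terminal payoffs (S − K): max(30, 0) = 30, max(-5.75, 0) = 0
Node 0 (S = 55): V_0 = 1/1.07·[0.4923·30.0000 + 0.5077·0.0000] = 13.8030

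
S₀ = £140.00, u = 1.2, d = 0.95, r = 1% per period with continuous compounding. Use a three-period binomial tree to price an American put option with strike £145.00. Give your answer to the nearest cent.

Risk-neutral probability p = (e^0.01 − 0.95)/(1.2 − 0.95) = 0.0601/0.2500 = 0.2402
Terminal stock prices: S_uuu = 241.9, S_uud = 191.5, S_udd = 151.6, S_ddd = 120
Terminal payoffs (K − S): max(-96.92, 0) = 0, max(-46.52, 0) = 0, max(-6.62, 0) = 0, max(24.97, 0) = 24.97
Node uu (S = 201.6): continuation = e^(−0.01)·[0.2402·0.0000 + 0.7598·0.0000] = 0.0000; exercise value = 0.0000 ≤ continuation, so V_uu = 0.0000
Node ud (S = 159.6): continuation = e^(−0.01)·[0.2402·0.0000 + 0.7598·0.0000] = 0.0000; exercise value = 0.0000 ≤ continuation, so V_ud = 0.0000
Node dd (S = 126.3): continuation = e^(−0.01)·[0.2402·0.0000 + 0.7598·24.9675] = 18.7815; exercise value = 18.6500 ≤ continuation, so V_dd = 18.7815
Node u (S = 168): continuation = e^(−0.01)·[0.2402·0.0000 + 0.7598·0.0000] = 0.0000; exercise value = 0.0000 ≤ continuation, so V_u = 0.0000
Node d (S = 133): continuation = e^(−0.01)·[0.2402·0.0000 + 0.7598·18.7815] = 14.1282; exercise value = 12.0000 ≤ continuation, so V_d = 14.1282
Node 0 (S = 140): continuation = e^(−0.01)·[0.2402·0.0000 + 0.7598·14.1282] = 10.6278; exercise value = 5.0000 ≤ continuation, so V_0 = 10.6278

£10.63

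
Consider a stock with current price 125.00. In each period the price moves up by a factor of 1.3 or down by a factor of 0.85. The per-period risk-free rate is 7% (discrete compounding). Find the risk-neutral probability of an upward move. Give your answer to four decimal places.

Risk-neutral probability p = (1 + 0.07 − 0.85)/(1.3 − 0.85) = 0.2200/0.4500 = 0.4889

p = 0.4889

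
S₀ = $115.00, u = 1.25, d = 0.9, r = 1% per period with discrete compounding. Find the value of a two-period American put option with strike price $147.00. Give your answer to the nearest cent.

Risk-neutral probability p = (1 + 0.01 − 0.9)/(1.25 − 0.9) = 0.1100/0.3500 = 0.3143
Terminal stock prices: S_uu = 179.7, S_ud = 129.4, S_dd = 93.15
Terminal payoffs (K − S): max(-32.69, 0) = 0, max(17.62, 0) = 17.62, max(53.85, 0) = 53.85
Node u (S = 143.8): continuation = 1/1.01·[0.3143·0.0000 + 0.6857·17.6250] = 11.9661; exercise value = 3.2500 ≤ continuation, so V_u = 11.9661
Node d (S = 103.5): continuation = 1/1.01·[0.3143·17.6250 + 0.6857·53.8500] = 42.0446; exercise value = 43.5000 > continuation, so V_d = 43.5000 (exercise)
Node 0 (S = 115): continuation = 1/1.01·[0.3143·11.9661 + 0.6857·43.5000] = 33.2568; exercise value = 32.0000 ≤ continuation, so V_0 = 33.2568

$33.26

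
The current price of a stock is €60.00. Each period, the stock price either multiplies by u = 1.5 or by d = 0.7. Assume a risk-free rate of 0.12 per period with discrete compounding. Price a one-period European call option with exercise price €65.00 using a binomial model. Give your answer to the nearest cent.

Risk-neutral probability p = (1 + 0.12 − 0.7)/(1.5 − 0.7) = 0.4200/0.8000 = 0.5250
Terminal stock prices: S_u = 90, S_d = 42
Terminal payoffs (S − K): max(25, 0) = 25, max(-23, 0) = 0
Node 0 (S = 60): V_0 = 1/1.12·[0.5250·25.0000 + 0.4750·0.0000] = 11.7188

€11.72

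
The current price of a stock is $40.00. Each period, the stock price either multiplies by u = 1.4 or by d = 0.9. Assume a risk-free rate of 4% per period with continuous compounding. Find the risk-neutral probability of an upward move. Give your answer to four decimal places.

p = 0.2816

Risk-neutral probability p = (e^0.04 − 0.9)/(1.4 − 0.9) = 0.1408/0.5000 = 0.2816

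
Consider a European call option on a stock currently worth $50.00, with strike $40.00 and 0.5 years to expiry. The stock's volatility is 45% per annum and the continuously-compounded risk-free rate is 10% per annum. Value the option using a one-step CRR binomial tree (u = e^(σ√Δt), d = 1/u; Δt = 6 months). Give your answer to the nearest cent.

$13.67

CRR parameters: u = e^(σ√Δt) = e^(0.45·√0.5) = 1.3746, d = 1/u = 0.7275
Per-period rate: rΔt = 0.1·0.5 = 0.05, so R = e^0.05 = 1.0513
Risk-neutral probability p = (e^0.05 − 0.7275)/(1.3746 − 0.7275) = 0.3238/0.6472 = 0.5003
Terminal stock prices: S_u = 68.73, S_d = 36.37
Terminal payoffs (S − K): max(28.73, 0) = 28.73, max(-3.627, 0) = 0
Node 0 (S = 50): V_0 = e^(−0.05)·[0.5003·28.7324 + 0.4997·0.0000] = 13.6747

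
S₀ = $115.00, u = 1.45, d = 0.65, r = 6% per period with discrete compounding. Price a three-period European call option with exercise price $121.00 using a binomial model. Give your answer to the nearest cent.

Risk-neutral probability p = (1 + 0.06 − 0.65)/(1.45 − 0.65) = 0.4100/0.8000 = 0.5125
Terminal stock prices: S_uuu = 350.6, S_uud = 157.2, S_udd = 70.45, S_ddd = 31.58
Terminal payoffs (S − K): max(229.6, 0) = 229.6, max(36.16, 0) = 36.16, max(-50.55, 0) = 0, max(-89.42, 0) = 0
Node uu (S = 241.8): V_uu = 1/1.06·[0.5125·229.5919 + 0.4875·36.1619] = 127.6366
Node ud (S = 108.4): V_ud = 1/1.06·[0.5125·36.1619 + 0.4875·0.0000] = 17.4839
Node dd (S = 48.59): V_dd = 1/1.06·[0.5125·0.0000 + 0.4875·0.0000] = 0.0000
Node u (S = 166.8): V_u = 1/1.06·[0.5125·127.6366 + 0.4875·17.4839] = 69.7520
Node d (S = 74.75): V_d = 1/1.06·[0.5125·17.4839 + 0.4875·0.0000] = 8.4533
Node 0 (S = 115): V_0 = 1/1.06·[0.5125·69.7520 + 0.4875·8.4533] = 37.6122

$37.61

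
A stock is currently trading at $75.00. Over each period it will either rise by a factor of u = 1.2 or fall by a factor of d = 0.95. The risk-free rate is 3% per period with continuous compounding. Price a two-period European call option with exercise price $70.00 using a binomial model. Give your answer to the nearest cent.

Risk-neutral probability p = (e^0.03 − 0.95)/(1.2 − 0.95) = 0.0805/0.2500 = 0.3218
Terminal stock prices: S_uu = 108, S_ud = 85.5, S_dd = 67.69
Terminal payoffs (S − K): max(38, 0) = 38, max(15.5, 0) = 15.5, max(-2.312, 0) = 0
Node u (S = 90): V_u = e^(−0.03)·[0.3218·38.0000 + 0.6782·15.5000] = 22.0688
Node d (S = 71.25): V_d = e^(−0.03)·[0.3218·15.5000 + 0.6782·0.0000] = 4.8408
Node 0 (S = 75): V_0 = e^(−0.03)·[0.3218·22.0688 + 0.6782·4.8408] = 10.0781

$10.08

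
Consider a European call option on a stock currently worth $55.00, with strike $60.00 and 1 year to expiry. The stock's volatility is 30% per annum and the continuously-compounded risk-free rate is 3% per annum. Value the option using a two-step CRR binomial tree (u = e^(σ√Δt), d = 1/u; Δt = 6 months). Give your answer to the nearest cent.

CRR parameters: u = e^(σ√Δt) = e^(0.3·√0.5) = 1.2363, d = 1/u = 0.8089
Per-period rate: rΔt = 0.03·0.5 = 0.015, so R = e^0.015 = 1.0151
Risk-neutral probability p = (e^0.015 − 0.8089)/(1.2363 − 0.8089) = 0.2063/0.4275 = 0.4825
Terminal stock prices: S_uu = 84.07, S_ud = 55, S_dd = 35.98
Terminal payoffs (S − K): max(24.07, 0) = 24.07, max(-5, 0) = 0, max(-24.02, 0) = 0
Node u (S = 68): V_u = e^(−0.015)·[0.4825·24.0656 + 0.5175·0.0000] = 11.4393
Node d (S = 44.49): V_d = e^(−0.015)·[0.4825·0.0000 + 0.5175·0.0000] = 0.0000
Node 0 (S = 55): V_0 = e^(−0.015)·[0.4825·11.4393 + 0.5175·0.0000] = 5.4375

$5.44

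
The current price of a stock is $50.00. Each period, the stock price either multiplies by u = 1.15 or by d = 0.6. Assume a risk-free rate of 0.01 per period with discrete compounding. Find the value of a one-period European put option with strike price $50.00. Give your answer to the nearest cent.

$5.04

Risk-neutral probability p = (1 + 0.01 − 0.6)/(1.15 − 0.6) = 0.4100/0.5500 = 0.7455
Terminal stock prices: S_u = 57.5, S_d = 30
Terminal payoffs (K − S): max(-7.5, 0) = 0, max(20, 0) = 20
Node 0 (S = 50): V_0 = 1/1.01·[0.7455·0.0000 + 0.2545·20.0000] = 5.0405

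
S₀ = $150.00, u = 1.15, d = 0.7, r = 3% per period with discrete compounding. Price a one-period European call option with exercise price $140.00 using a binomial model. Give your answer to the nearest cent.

Risk-neutral probability p = (1 + 0.03 − 0.7)/(1.15 − 0.7) = 0.3300/0.4500 = 0.7333
Terminal stock prices: S_u = 172.5, S_d = 105
Terminal payoffs (S − K): max(32.5, 0) = 32.5, max(-35, 0) = 0
Node 0 (S = 150): V_0 = 1/1.03·[0.7333·32.5000 + 0.2667·0.0000] = 23.1392

$23.14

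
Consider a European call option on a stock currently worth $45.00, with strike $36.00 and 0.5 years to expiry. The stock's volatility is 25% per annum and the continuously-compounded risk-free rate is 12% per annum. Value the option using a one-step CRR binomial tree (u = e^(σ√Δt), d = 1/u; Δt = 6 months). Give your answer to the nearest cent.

CRR parameters: u = e^(σ√Δt) = e^(0.25·√0.5) = 1.1934, d = 1/u = 0.8380
Per-period rate: rΔt = 0.12·0.5 = 0.06, so R = e^0.06 = 1.0618
Risk-neutral probability p = (e^0.06 − 0.8380)/(1.1934 − 0.8380) = 0.2239/0.3554 = 0.6299
Terminal stock prices: S_u = 53.7, S_d = 37.71
Terminal payoffs (S − K): max(17.7, 0) = 17.7, max(1.709, 0) = 1.709
Node 0 (S = 45): V_0 = e^(−0.06)·[0.6299·17.7014 + 0.3701·1.7085] = 11.0965

$11.10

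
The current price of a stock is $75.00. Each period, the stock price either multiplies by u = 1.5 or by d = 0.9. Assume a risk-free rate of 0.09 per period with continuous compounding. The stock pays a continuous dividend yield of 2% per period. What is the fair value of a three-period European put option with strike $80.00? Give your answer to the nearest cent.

$6.99

Per-period risk-free factor R = e^0.09 = 1.0942; dividend-adjusted growth = e^(0.09−0.02) = 1.0725.
Risk-neutral probability p = (1.0725 − 0.9)/(1.5 − 0.9) = 0.1725/0.6000 = 0.2875
Terminal stock prices: S_uuu = 253.1, S_uud = 151.9, S_udd = 91.12, S_ddd = 54.68
Terminal payoffs (K − S): max(-173.1, 0) = 0, max(-71.88, 0) = 0, max(-11.12, 0) = 0, max(25.32, 0) = 25.32
Node uu (S = 168.8): V_uu = e^(−0.09)·[0.2875·0.0000 + 0.7125·0.0000] = 0.0000
Node ud (S = 101.2): V_ud = e^(−0.09)·[0.2875·0.0000 + 0.7125·0.0000] = 0.0000
Node dd (S = 60.75): V_dd = e^(−0.09)·[0.2875·0.0000 + 0.7125·25.3250] = 16.4907
Node u (S = 112.5): V_u = e^(−0.09)·[0.2875·0.0000 + 0.7125·0.0000] = 0.0000
Node d (S = 67.5): V_d = e^(−0.09)·[0.2875·0.0000 + 0.7125·16.4907] = 10.7382
Node 0 (S = 75): V_0 = e^(−0.09)·[0.2875·0.0000 + 0.7125·10.7382] = 6.9923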